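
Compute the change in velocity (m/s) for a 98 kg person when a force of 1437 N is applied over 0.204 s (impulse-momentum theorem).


J = F * dt = 1437 * 0.204 = 293.1480 N*s
delta_v = J / m
delta_v = 293.1480 / 98
delta_v = 2.9913


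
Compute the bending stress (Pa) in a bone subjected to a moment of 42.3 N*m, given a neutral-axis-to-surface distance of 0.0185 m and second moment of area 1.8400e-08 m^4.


sigma = M * c / I
sigma = 42.3 * 0.0185 / 1.8400e-08
M * c = 0.7825
sigma = 4.2530e+07


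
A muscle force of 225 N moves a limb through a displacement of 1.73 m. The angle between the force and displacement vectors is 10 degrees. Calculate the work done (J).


W = F * d * cos(theta)
theta = 10 deg = 0.1745 rad
cos(theta) = 0.9848
W = 225 * 1.73 * 0.9848
W = 383.3364


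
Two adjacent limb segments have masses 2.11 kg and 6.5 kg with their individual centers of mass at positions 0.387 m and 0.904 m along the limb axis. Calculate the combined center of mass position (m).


COM = (m1*x1 + m2*x2) / (m1 + m2)
COM = (2.11*0.387 + 6.5*0.904) / (2.11 + 6.5)
Numerator = 6.6926
Denominator = 8.6100
COM = 0.7773


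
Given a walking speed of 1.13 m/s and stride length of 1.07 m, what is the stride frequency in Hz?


f = v / stride_length
f = 1.13 / 1.07
f = 1.0561


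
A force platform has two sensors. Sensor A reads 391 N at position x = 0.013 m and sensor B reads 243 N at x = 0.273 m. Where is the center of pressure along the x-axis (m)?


COP_x = (F1*x1 + F2*x2) / (F1 + F2)
COP_x = (391*0.013 + 243*0.273) / (391 + 243)
Numerator = 71.4220
Denominator = 634
COP_x = 0.1127


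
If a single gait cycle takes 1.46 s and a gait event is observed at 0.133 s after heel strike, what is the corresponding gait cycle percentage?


pct = (event_time / cycle_time) * 100
pct = (0.133 / 1.46) * 100
ratio = 0.0911
pct = 9.1096


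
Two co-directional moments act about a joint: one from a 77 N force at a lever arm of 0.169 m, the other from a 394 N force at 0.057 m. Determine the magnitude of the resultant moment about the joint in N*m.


M = F1 * d1 + F2 * d2
M = 77 * 0.169 + 394 * 0.057
M = 13.0130 + 22.4580
M = 35.4710


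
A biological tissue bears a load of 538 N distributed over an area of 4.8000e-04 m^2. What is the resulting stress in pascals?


stress = F / A
stress = 538 / 4.8000e-04
stress = 1.1208e+06


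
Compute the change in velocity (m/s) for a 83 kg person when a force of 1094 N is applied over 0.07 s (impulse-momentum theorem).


J = F * dt = 1094 * 0.07 = 76.5800 N*s
delta_v = J / m
delta_v = 76.5800 / 83
delta_v = 0.9227


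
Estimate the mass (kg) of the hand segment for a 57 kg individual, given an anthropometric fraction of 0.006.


m_segment = body_mass * fraction
m_segment = 57 * 0.006
m_segment = 0.3420


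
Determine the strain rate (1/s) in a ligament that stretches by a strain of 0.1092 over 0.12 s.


strain_rate = delta_strain / delta_t
strain_rate = 0.1092 / 0.12
strain_rate = 0.9100


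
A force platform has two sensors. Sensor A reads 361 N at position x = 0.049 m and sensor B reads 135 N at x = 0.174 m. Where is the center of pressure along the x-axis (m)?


COP_x = (F1*x1 + F2*x2) / (F1 + F2)
COP_x = (361*0.049 + 135*0.174) / (361 + 135)
Numerator = 41.1790
Denominator = 496
COP_x = 0.0830


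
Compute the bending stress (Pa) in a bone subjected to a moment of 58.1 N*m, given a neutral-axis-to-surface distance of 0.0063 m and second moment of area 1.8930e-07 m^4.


sigma = M * c / I
sigma = 58.1 * 0.0063 / 1.8930e-07
M * c = 0.3660
sigma = 1.9336e+06


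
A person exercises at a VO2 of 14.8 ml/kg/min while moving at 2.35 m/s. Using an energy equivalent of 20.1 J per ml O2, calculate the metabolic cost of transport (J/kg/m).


Power per kg = VO2 * 20.1 / 60
Power per kg = 14.8 * 20.1 / 60 = 4.9580 W/kg
Cost = power_per_kg / speed
Cost = 4.9580 / 2.35
Cost = 2.1098


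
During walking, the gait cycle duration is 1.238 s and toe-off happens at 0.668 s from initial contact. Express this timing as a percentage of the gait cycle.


pct = (event_time / cycle_time) * 100
pct = (0.668 / 1.238) * 100
ratio = 0.5396
pct = 53.9580


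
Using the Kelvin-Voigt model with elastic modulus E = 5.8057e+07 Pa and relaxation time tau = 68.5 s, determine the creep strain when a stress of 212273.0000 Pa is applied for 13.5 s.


epsilon(t) = (sigma/E) * (1 - exp(-t/tau))
sigma/E = 212273.0000 / 5.8057e+07 = 0.0037
exp(-t/tau) = exp(-13.5 / 68.5) = 0.8211
epsilon = 0.0037 * (1 - 0.8211)
epsilon = 6.5402e-04


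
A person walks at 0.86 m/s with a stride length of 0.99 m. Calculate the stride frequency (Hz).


f = v / stride_length
f = 0.86 / 0.99
f = 0.8687


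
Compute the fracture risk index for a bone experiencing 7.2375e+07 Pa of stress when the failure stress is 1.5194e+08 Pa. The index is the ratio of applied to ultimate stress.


FRI = applied / ultimate
FRI = 7.2375e+07 / 1.5194e+08
FRI = 0.4763


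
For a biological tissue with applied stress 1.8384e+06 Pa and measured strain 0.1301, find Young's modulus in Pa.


E = stress / strain
E = 1.8384e+06 / 0.1301
E = 1.4131e+07


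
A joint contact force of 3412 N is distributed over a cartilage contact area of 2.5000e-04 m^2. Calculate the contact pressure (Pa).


P = F / A
P = 3412 / 2.5000e-04
P = 1.3648e+07


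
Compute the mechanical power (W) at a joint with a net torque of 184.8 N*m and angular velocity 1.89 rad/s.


P = M * omega
P = 184.8 * 1.89
P = 349.2720


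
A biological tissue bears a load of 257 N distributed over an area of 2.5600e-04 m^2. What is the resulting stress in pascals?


stress = F / A
stress = 257 / 2.5600e-04
stress = 1.0039e+06


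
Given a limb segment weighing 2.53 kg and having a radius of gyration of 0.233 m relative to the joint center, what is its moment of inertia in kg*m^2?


I = m * k^2
I = 2.53 * 0.233^2
k^2 = 0.0543
I = 0.1374


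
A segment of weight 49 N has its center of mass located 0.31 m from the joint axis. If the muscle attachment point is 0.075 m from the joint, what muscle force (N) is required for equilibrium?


F_muscle = W * d_load / d_muscle
F_muscle = 49 * 0.31 / 0.075
Numerator = 15.1900
F_muscle = 202.5333


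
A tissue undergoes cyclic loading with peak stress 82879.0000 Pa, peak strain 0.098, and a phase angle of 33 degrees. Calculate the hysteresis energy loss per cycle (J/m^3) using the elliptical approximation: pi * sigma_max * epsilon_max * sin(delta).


E_loss = pi * sigma_max * epsilon_max * sin(delta)
delta = 33 deg = 0.5760 rad
sin(delta) = 0.5446
E_loss = pi * 82879.0000 * 0.098 * 0.5446
E_loss = 13897.2610


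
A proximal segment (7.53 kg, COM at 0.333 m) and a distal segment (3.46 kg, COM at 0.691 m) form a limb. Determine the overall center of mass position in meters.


COM = (m1*x1 + m2*x2) / (m1 + m2)
COM = (7.53*0.333 + 3.46*0.691) / (7.53 + 3.46)
Numerator = 4.8984
Denominator = 10.9900
COM = 0.4457


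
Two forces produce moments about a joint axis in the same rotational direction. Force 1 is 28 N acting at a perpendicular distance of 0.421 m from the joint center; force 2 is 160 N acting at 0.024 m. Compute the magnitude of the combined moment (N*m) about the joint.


M = F1 * d1 + F2 * d2
M = 28 * 0.421 + 160 * 0.024
M = 11.7880 + 3.8400
M = 15.6280


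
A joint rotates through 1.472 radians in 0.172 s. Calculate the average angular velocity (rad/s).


omega = delta_theta / delta_t
omega = 1.472 / 0.172
omega = 8.5581


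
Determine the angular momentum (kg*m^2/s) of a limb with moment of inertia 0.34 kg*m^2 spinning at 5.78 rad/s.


L = I * omega
L = 0.34 * 5.78
L = 1.9652


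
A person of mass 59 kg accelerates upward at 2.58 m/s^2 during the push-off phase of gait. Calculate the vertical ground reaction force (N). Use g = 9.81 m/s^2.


GRF = m * (g + a)
GRF = 59 * (9.81 + 2.58)
GRF = 59 * 12.3900
GRF = 731.0100


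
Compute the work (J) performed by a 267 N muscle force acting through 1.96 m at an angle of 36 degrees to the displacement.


W = F * d * cos(theta)
theta = 36 deg = 0.6283 rad
cos(theta) = 0.8090
W = 267 * 1.96 * 0.8090
W = 423.3748


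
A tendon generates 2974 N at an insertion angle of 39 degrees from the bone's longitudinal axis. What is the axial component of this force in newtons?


F_eff = F_tendon * cos(theta)
theta = 39 deg = 0.6807 rad
cos(theta) = 0.7771
F_eff = 2974 * 0.7771
F_eff = 2311.2321


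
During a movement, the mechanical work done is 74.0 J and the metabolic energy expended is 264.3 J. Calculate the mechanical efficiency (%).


eta = (W_mech / E_meta) * 100
eta = (74.0 / 264.3) * 100
ratio = 0.2800
eta = 27.9985


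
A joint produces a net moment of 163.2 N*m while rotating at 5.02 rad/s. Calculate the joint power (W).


P = M * omega
P = 163.2 * 5.02
P = 819.2640


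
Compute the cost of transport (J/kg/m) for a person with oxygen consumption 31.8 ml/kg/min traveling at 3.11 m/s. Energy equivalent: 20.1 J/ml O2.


Power per kg = VO2 * 20.1 / 60
Power per kg = 31.8 * 20.1 / 60 = 10.6530 W/kg
Cost = power_per_kg / speed
Cost = 10.6530 / 3.11
Cost = 3.4254


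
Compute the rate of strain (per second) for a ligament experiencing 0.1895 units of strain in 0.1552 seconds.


strain_rate = delta_strain / delta_t
strain_rate = 0.1895 / 0.1552
strain_rate = 1.2210


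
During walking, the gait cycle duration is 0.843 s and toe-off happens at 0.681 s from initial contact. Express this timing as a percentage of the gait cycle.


pct = (event_time / cycle_time) * 100
pct = (0.681 / 0.843) * 100
ratio = 0.8078
pct = 80.7829


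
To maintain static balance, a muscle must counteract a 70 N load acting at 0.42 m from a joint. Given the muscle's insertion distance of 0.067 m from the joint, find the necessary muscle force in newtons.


F_muscle = W * d_load / d_muscle
F_muscle = 70 * 0.42 / 0.067
Numerator = 29.4000
F_muscle = 438.8060


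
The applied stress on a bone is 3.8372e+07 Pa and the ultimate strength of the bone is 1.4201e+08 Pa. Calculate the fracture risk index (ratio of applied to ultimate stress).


FRI = applied / ultimate
FRI = 3.8372e+07 / 1.4201e+08
FRI = 0.2702


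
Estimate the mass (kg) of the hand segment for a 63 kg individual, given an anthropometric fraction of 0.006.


m_segment = body_mass * fraction
m_segment = 63 * 0.006
m_segment = 0.3780


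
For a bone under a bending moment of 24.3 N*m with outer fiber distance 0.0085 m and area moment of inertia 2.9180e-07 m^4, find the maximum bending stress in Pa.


sigma = M * c / I
sigma = 24.3 * 0.0085 / 2.9180e-07
M * c = 0.2066
sigma = 707847.8410


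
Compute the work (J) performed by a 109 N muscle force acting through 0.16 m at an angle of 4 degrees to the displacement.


W = F * d * cos(theta)
theta = 4 deg = 0.0698 rad
cos(theta) = 0.9976
W = 109 * 0.16 * 0.9976
W = 17.3975


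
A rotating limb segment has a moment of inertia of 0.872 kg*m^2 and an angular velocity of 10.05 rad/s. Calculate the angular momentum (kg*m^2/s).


L = I * omega
L = 0.872 * 10.05
L = 8.7636


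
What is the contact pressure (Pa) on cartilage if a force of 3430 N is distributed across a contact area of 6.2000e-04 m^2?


P = F / A
P = 3430 / 6.2000e-04
P = 5.5323e+06


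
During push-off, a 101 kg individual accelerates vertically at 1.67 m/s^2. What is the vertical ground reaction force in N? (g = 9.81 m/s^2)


GRF = m * (g + a)
GRF = 101 * (9.81 + 1.67)
GRF = 101 * 11.4800
GRF = 1159.4800


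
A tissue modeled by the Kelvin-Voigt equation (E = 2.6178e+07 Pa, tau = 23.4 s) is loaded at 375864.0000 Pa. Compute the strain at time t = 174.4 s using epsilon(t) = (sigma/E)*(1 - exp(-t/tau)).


epsilon(t) = (sigma/E) * (1 - exp(-t/tau))
sigma/E = 375864.0000 / 2.6178e+07 = 0.0144
exp(-t/tau) = exp(-174.4 / 23.4) = 5.7970e-04
epsilon = 0.0144 * (1 - 5.7970e-04)
epsilon = 0.0143


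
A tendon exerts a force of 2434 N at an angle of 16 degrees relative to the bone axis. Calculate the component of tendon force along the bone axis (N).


F_eff = F_tendon * cos(theta)
theta = 16 deg = 0.2793 rad
cos(theta) = 0.9613
F_eff = 2434 * 0.9613
F_eff = 2339.7110


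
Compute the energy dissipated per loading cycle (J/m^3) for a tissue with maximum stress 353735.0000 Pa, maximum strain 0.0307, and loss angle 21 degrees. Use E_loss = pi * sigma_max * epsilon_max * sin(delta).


E_loss = pi * sigma_max * epsilon_max * sin(delta)
delta = 21 deg = 0.3665 rad
sin(delta) = 0.3584
E_loss = pi * 353735.0000 * 0.0307 * 0.3584
E_loss = 12226.3111


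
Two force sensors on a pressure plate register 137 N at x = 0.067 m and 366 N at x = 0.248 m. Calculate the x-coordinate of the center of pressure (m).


COP_x = (F1*x1 + F2*x2) / (F1 + F2)
COP_x = (137*0.067 + 366*0.248) / (137 + 366)
Numerator = 99.9470
Denominator = 503
COP_x = 0.1987


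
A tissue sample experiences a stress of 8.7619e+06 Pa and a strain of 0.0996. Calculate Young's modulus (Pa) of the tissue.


E = stress / strain
E = 8.7619e+06 / 0.0996
E = 8.7971e+07


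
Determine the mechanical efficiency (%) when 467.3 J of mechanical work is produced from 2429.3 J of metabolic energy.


eta = (W_mech / E_meta) * 100
eta = (467.3 / 2429.3) * 100
ratio = 0.1924
eta = 19.2360


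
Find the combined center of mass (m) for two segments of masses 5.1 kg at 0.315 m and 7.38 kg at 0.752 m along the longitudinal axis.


COM = (m1*x1 + m2*x2) / (m1 + m2)
COM = (5.1*0.315 + 7.38*0.752) / (5.1 + 7.38)
Numerator = 7.1563
Denominator = 12.4800
COM = 0.5734


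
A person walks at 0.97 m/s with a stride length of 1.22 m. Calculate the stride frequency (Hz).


f = v / stride_length
f = 0.97 / 1.22
f = 0.7951


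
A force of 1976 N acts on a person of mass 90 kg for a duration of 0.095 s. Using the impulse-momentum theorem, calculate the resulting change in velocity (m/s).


J = F * dt = 1976 * 0.095 = 187.7200 N*s
delta_v = J / m
delta_v = 187.7200 / 90
delta_v = 2.0858


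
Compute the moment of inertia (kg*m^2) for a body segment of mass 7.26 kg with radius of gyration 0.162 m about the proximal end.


I = m * k^2
I = 7.26 * 0.162^2
k^2 = 0.0262
I = 0.1905


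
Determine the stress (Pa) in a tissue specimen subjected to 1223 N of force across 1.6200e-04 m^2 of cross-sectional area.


stress = F / A
stress = 1223 / 1.6200e-04
stress = 7.5494e+06


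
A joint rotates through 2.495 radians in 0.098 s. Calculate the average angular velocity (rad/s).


omega = delta_theta / delta_t
omega = 2.495 / 0.098
omega = 25.4592


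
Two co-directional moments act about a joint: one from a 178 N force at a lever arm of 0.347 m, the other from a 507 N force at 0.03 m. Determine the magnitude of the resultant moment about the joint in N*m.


M = F1 * d1 + F2 * d2
M = 178 * 0.347 + 507 * 0.03
M = 61.7660 + 15.2100
M = 76.9760


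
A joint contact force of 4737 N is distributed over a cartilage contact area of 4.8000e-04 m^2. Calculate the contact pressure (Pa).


P = F / A
P = 4737 / 4.8000e-04
P = 9.8688e+06


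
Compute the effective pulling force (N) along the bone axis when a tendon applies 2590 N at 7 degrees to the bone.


F_eff = F_tendon * cos(theta)
theta = 7 deg = 0.1222 rad
cos(theta) = 0.9925
F_eff = 2590 * 0.9925
F_eff = 2570.6945


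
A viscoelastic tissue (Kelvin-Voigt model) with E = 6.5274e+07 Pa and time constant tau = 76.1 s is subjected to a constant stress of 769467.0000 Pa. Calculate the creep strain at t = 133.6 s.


epsilon(t) = (sigma/E) * (1 - exp(-t/tau))
sigma/E = 769467.0000 / 6.5274e+07 = 0.0118
exp(-t/tau) = exp(-133.6 / 76.1) = 0.1728
epsilon = 0.0118 * (1 - 0.1728)
epsilon = 0.0098


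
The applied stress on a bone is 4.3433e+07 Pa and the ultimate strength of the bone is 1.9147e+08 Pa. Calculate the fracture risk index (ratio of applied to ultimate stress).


FRI = applied / ultimate
FRI = 4.3433e+07 / 1.9147e+08
FRI = 0.2268


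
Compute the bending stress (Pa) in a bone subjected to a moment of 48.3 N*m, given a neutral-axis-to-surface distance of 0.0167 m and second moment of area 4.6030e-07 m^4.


sigma = M * c / I
sigma = 48.3 * 0.0167 / 4.6030e-07
M * c = 0.8066
sigma = 1.7524e+06


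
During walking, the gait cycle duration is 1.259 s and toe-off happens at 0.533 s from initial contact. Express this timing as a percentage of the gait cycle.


pct = (event_time / cycle_time) * 100
pct = (0.533 / 1.259) * 100
ratio = 0.4234
pct = 42.3352


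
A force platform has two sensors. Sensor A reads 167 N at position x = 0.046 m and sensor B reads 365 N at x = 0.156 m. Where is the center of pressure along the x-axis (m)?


COP_x = (F1*x1 + F2*x2) / (F1 + F2)
COP_x = (167*0.046 + 365*0.156) / (167 + 365)
Numerator = 64.6220
Denominator = 532
COP_x = 0.1215


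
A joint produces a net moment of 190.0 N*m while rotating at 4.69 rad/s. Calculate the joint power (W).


P = M * omega
P = 190.0 * 4.69
P = 891.1000


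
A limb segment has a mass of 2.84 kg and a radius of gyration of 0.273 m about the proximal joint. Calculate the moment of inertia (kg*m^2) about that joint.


I = m * k^2
I = 2.84 * 0.273^2
k^2 = 0.0745
I = 0.2117


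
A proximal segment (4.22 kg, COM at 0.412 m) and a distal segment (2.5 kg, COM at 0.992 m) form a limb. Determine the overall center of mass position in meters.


COM = (m1*x1 + m2*x2) / (m1 + m2)
COM = (4.22*0.412 + 2.5*0.992) / (4.22 + 2.5)
Numerator = 4.2186
Denominator = 6.7200
COM = 0.6278


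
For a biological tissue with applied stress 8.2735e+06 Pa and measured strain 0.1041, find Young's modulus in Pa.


E = stress / strain
E = 8.2735e+06 / 0.1041
E = 7.9476e+07


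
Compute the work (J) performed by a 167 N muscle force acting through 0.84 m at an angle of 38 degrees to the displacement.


W = F * d * cos(theta)
theta = 38 deg = 0.6632 rad
cos(theta) = 0.7880
W = 167 * 0.84 * 0.7880
W = 110.5421


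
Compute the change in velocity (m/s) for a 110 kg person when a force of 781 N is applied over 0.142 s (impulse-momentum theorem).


J = F * dt = 781 * 0.142 = 110.9020 N*s
delta_v = J / m
delta_v = 110.9020 / 110
delta_v = 1.0082


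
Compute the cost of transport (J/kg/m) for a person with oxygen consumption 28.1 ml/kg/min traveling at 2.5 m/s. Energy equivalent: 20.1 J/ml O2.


Power per kg = VO2 * 20.1 / 60
Power per kg = 28.1 * 20.1 / 60 = 9.4135 W/kg
Cost = power_per_kg / speed
Cost = 9.4135 / 2.5
Cost = 3.7654


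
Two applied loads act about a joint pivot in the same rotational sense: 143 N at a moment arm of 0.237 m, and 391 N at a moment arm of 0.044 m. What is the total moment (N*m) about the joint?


M = F1 * d1 + F2 * d2
M = 143 * 0.237 + 391 * 0.044
M = 33.8910 + 17.2040
M = 51.0950


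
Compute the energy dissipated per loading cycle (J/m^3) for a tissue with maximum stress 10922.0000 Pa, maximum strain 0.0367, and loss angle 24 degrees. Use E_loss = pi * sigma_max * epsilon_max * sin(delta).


E_loss = pi * sigma_max * epsilon_max * sin(delta)
delta = 24 deg = 0.4189 rad
sin(delta) = 0.4067
E_loss = pi * 10922.0000 * 0.0367 * 0.4067
E_loss = 512.1904


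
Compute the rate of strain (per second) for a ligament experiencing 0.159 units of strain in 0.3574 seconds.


strain_rate = delta_strain / delta_t
strain_rate = 0.159 / 0.3574
strain_rate = 0.4449


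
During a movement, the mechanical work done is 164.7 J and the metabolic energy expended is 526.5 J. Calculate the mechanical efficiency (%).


eta = (W_mech / E_meta) * 100
eta = (164.7 / 526.5) * 100
ratio = 0.3128
eta = 31.2821


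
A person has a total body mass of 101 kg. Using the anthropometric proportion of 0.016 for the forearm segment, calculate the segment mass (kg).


m_segment = body_mass * fraction
m_segment = 101 * 0.016
m_segment = 1.6160


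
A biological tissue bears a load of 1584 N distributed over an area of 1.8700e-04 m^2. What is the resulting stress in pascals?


stress = F / A
stress = 1584 / 1.8700e-04
stress = 8.4706e+06


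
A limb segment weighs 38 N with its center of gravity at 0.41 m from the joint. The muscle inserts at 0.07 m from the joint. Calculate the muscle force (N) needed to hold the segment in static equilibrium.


F_muscle = W * d_load / d_muscle
F_muscle = 38 * 0.41 / 0.07
Numerator = 15.5800
F_muscle = 222.5714


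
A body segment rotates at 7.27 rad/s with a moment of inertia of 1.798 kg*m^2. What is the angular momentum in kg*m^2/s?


L = I * omega
L = 1.798 * 7.27
L = 13.0715


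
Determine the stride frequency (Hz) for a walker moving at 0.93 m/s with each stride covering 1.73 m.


f = v / stride_length
f = 0.93 / 1.73
f = 0.5376


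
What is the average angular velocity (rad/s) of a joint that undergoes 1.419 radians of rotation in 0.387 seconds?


omega = delta_theta / delta_t
omega = 1.419 / 0.387
omega = 3.6667


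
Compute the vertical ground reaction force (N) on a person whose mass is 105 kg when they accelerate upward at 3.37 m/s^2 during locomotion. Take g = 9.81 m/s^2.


GRF = m * (g + a)
GRF = 105 * (9.81 + 3.37)
GRF = 105 * 13.1800
GRF = 1383.9000


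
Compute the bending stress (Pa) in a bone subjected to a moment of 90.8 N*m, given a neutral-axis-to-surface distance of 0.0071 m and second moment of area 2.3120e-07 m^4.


sigma = M * c / I
sigma = 90.8 * 0.0071 / 2.3120e-07
M * c = 0.6447
sigma = 2.7884e+06


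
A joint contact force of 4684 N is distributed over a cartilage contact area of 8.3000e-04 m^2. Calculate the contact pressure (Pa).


P = F / A
P = 4684 / 8.3000e-04
P = 5.6434e+06


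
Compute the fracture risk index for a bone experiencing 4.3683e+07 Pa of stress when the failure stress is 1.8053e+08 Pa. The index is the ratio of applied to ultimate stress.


FRI = applied / ultimate
FRI = 4.3683e+07 / 1.8053e+08
FRI = 0.2420


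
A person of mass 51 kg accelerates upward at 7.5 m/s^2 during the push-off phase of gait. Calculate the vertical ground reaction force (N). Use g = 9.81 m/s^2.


GRF = m * (g + a)
GRF = 51 * (9.81 + 7.5)
GRF = 51 * 17.3100
GRF = 882.8100


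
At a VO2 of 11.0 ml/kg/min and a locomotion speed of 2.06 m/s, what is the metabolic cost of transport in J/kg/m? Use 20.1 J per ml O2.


Power per kg = VO2 * 20.1 / 60
Power per kg = 11.0 * 20.1 / 60 = 3.6850 W/kg
Cost = power_per_kg / speed
Cost = 3.6850 / 2.06
Cost = 1.7888


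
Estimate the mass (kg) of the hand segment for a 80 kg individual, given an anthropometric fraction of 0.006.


m_segment = body_mass * fraction
m_segment = 80 * 0.006
m_segment = 0.4800


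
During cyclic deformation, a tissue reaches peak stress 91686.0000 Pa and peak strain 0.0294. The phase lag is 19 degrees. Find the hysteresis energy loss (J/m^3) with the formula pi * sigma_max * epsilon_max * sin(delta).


E_loss = pi * sigma_max * epsilon_max * sin(delta)
delta = 19 deg = 0.3316 rad
sin(delta) = 0.3256
E_loss = pi * 91686.0000 * 0.0294 * 0.3256
E_loss = 2757.0342


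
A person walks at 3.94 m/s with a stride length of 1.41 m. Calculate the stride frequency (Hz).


f = v / stride_length
f = 3.94 / 1.41
f = 2.7943


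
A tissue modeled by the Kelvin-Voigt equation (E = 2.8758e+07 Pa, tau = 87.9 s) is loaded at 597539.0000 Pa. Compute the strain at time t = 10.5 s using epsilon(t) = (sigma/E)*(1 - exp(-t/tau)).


epsilon(t) = (sigma/E) * (1 - exp(-t/tau))
sigma/E = 597539.0000 / 2.8758e+07 = 0.0208
exp(-t/tau) = exp(-10.5 / 87.9) = 0.8874
epsilon = 0.0208 * (1 - 0.8874)
epsilon = 0.0023


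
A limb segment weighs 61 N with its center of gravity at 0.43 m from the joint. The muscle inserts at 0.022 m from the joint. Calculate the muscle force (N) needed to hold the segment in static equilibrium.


F_muscle = W * d_load / d_muscle
F_muscle = 61 * 0.43 / 0.022
Numerator = 26.2300
F_muscle = 1192.2727


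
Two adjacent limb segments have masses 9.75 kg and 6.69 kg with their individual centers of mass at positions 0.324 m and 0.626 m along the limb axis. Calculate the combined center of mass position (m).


COM = (m1*x1 + m2*x2) / (m1 + m2)
COM = (9.75*0.324 + 6.69*0.626) / (9.75 + 6.69)
Numerator = 7.3469
Denominator = 16.4400
COM = 0.4469


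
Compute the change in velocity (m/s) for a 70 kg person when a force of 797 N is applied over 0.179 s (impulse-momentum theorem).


J = F * dt = 797 * 0.179 = 142.6630 N*s
delta_v = J / m
delta_v = 142.6630 / 70
delta_v = 2.0380


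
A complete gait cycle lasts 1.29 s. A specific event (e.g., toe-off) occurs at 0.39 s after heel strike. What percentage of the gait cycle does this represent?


pct = (event_time / cycle_time) * 100
pct = (0.39 / 1.29) * 100
ratio = 0.3023
pct = 30.2326


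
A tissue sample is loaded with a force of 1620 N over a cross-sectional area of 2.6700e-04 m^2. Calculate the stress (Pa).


stress = F / A
stress = 1620 / 2.6700e-04
stress = 6.0674e+06


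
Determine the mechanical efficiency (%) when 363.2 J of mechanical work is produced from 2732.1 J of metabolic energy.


eta = (W_mech / E_meta) * 100
eta = (363.2 / 2732.1) * 100
ratio = 0.1329
eta = 13.2938


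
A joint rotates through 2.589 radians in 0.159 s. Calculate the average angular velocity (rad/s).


omega = delta_theta / delta_t
omega = 2.589 / 0.159
omega = 16.2830


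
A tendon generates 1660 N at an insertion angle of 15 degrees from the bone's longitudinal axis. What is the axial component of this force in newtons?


F_eff = F_tendon * cos(theta)
theta = 15 deg = 0.2618 rad
cos(theta) = 0.9659
F_eff = 1660 * 0.9659
F_eff = 1603.4369


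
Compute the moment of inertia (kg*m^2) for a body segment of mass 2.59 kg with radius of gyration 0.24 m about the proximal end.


I = m * k^2
I = 2.59 * 0.24^2
k^2 = 0.0576
I = 0.1492


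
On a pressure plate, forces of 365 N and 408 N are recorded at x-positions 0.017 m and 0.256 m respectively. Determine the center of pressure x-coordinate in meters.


COP_x = (F1*x1 + F2*x2) / (F1 + F2)
COP_x = (365*0.017 + 408*0.256) / (365 + 408)
Numerator = 110.6530
Denominator = 773
COP_x = 0.1431


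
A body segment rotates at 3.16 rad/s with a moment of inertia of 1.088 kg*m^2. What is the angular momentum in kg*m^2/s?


L = I * omega
L = 1.088 * 3.16
L = 3.4381


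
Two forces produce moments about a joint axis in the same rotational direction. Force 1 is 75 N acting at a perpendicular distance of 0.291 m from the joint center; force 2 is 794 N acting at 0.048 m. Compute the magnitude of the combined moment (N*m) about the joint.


M = F1 * d1 + F2 * d2
M = 75 * 0.291 + 794 * 0.048
M = 21.8250 + 38.1120
M = 59.9370


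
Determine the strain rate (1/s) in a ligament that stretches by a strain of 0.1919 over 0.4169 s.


strain_rate = delta_strain / delta_t
strain_rate = 0.1919 / 0.4169
strain_rate = 0.4603


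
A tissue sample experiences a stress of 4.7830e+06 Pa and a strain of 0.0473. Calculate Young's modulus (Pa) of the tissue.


E = stress / strain
E = 4.7830e+06 / 0.0473
E = 1.0112e+08


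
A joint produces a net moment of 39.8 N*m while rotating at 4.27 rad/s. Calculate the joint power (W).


P = M * omega
P = 39.8 * 4.27
P = 169.9460


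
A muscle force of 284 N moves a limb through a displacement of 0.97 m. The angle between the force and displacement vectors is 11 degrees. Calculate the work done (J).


W = F * d * cos(theta)
theta = 11 deg = 0.1920 rad
cos(theta) = 0.9816
W = 284 * 0.97 * 0.9816
W = 270.4187


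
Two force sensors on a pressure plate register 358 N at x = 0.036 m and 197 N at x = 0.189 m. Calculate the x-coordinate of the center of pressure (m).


COP_x = (F1*x1 + F2*x2) / (F1 + F2)
COP_x = (358*0.036 + 197*0.189) / (358 + 197)
Numerator = 50.1210
Denominator = 555
COP_x = 0.0903


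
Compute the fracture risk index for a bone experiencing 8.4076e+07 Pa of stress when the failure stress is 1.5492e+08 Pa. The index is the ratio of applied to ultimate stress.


FRI = applied / ultimate
FRI = 8.4076e+07 / 1.5492e+08
FRI = 0.5427


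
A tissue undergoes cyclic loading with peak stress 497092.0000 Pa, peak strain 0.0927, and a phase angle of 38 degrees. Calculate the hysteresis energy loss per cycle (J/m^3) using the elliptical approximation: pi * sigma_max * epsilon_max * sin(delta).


E_loss = pi * sigma_max * epsilon_max * sin(delta)
delta = 38 deg = 0.6632 rad
sin(delta) = 0.6157
E_loss = pi * 497092.0000 * 0.0927 * 0.6157
E_loss = 89126.8093


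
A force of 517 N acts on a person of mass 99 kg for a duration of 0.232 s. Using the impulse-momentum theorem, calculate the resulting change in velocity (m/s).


J = F * dt = 517 * 0.232 = 119.9440 N*s
delta_v = J / m
delta_v = 119.9440 / 99
delta_v = 1.2116


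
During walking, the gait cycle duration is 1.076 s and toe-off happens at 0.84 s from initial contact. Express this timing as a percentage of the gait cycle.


pct = (event_time / cycle_time) * 100
pct = (0.84 / 1.076) * 100
ratio = 0.7807
pct = 78.0669


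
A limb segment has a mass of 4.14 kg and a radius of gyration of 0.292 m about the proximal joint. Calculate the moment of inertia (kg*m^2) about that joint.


I = m * k^2
I = 4.14 * 0.292^2
k^2 = 0.0853
I = 0.3530


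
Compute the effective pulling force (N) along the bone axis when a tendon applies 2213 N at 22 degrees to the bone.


F_eff = F_tendon * cos(theta)
theta = 22 deg = 0.3840 rad
cos(theta) = 0.9272
F_eff = 2213 * 0.9272
F_eff = 2051.8579


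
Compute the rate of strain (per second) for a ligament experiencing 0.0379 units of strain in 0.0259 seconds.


strain_rate = delta_strain / delta_t
strain_rate = 0.0379 / 0.0259
strain_rate = 1.4633


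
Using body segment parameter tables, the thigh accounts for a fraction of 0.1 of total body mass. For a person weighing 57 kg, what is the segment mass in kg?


m_segment = body_mass * fraction
m_segment = 57 * 0.1
m_segment = 5.7000


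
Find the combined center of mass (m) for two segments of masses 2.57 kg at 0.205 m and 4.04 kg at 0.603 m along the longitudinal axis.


COM = (m1*x1 + m2*x2) / (m1 + m2)
COM = (2.57*0.205 + 4.04*0.603) / (2.57 + 4.04)
Numerator = 2.9630
Denominator = 6.6100
COM = 0.4483


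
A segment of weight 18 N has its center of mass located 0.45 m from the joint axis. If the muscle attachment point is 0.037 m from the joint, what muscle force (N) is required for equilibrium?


F_muscle = W * d_load / d_muscle
F_muscle = 18 * 0.45 / 0.037
Numerator = 8.1000
F_muscle = 218.9189


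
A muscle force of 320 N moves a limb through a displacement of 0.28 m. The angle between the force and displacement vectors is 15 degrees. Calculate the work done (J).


W = F * d * cos(theta)
theta = 15 deg = 0.2618 rad
cos(theta) = 0.9659
W = 320 * 0.28 * 0.9659
W = 86.5470


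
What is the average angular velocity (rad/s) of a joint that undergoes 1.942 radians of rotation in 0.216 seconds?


omega = delta_theta / delta_t
omega = 1.942 / 0.216
omega = 8.9907


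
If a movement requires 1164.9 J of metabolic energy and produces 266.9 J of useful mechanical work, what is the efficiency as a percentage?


eta = (W_mech / E_meta) * 100
eta = (266.9 / 1164.9) * 100
ratio = 0.2291
eta = 22.9118


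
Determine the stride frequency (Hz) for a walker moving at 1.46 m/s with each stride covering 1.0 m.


f = v / stride_length
f = 1.46 / 1.0
f = 1.4600


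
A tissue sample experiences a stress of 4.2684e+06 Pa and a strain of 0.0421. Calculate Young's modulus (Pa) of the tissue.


E = stress / strain
E = 4.2684e+06 / 0.0421
E = 1.0139e+08


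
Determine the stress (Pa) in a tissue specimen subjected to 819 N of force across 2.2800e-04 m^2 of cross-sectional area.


stress = F / A
stress = 819 / 2.2800e-04
stress = 3.5921e+06


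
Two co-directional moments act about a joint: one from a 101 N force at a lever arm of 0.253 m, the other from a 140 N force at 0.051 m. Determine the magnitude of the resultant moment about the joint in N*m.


M = F1 * d1 + F2 * d2
M = 101 * 0.253 + 140 * 0.051
M = 25.5530 + 7.1400
M = 32.6930


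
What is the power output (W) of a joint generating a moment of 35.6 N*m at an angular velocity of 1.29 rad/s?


P = M * omega
P = 35.6 * 1.29
P = 45.9240


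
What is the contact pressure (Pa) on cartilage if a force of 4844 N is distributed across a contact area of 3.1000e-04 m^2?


P = F / A
P = 4844 / 3.1000e-04
P = 1.5626e+07


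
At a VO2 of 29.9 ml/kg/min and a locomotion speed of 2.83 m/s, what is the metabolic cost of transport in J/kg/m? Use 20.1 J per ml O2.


Power per kg = VO2 * 20.1 / 60
Power per kg = 29.9 * 20.1 / 60 = 10.0165 W/kg
Cost = power_per_kg / speed
Cost = 10.0165 / 2.83
Cost = 3.5394


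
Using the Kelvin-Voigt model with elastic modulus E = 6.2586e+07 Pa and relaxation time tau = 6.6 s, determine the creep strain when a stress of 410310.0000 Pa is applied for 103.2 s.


epsilon(t) = (sigma/E) * (1 - exp(-t/tau))
sigma/E = 410310.0000 / 6.2586e+07 = 0.0066
exp(-t/tau) = exp(-103.2 / 6.6) = 1.6189e-07
epsilon = 0.0066 * (1 - 1.6189e-07)
epsilon = 0.0066


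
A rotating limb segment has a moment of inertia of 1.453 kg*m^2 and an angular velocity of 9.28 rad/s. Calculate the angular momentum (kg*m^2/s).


L = I * omega
L = 1.453 * 9.28
L = 13.4838


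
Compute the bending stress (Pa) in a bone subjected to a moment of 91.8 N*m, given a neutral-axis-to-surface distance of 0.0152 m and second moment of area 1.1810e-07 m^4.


sigma = M * c / I
sigma = 91.8 * 0.0152 / 1.1810e-07
M * c = 1.3954
sigma = 1.1815e+07


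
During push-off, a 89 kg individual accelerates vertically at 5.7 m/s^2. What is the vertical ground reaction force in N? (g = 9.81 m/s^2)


GRF = m * (g + a)
GRF = 89 * (9.81 + 5.7)
GRF = 89 * 15.5100
GRF = 1380.3900


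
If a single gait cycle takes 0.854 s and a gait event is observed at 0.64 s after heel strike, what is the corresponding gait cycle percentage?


pct = (event_time / cycle_time) * 100
pct = (0.64 / 0.854) * 100
ratio = 0.7494
pct = 74.9415


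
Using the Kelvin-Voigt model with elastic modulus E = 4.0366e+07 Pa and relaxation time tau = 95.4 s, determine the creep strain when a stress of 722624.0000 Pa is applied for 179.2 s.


epsilon(t) = (sigma/E) * (1 - exp(-t/tau))
sigma/E = 722624.0000 / 4.0366e+07 = 0.0179
exp(-t/tau) = exp(-179.2 / 95.4) = 0.1528
epsilon = 0.0179 * (1 - 0.1528)
epsilon = 0.0152


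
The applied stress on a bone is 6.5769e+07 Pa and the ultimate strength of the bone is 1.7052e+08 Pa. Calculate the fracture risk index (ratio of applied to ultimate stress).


FRI = applied / ultimate
FRI = 6.5769e+07 / 1.7052e+08
FRI = 0.3857


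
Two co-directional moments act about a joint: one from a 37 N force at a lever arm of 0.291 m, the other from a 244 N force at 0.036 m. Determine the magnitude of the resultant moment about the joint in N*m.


M = F1 * d1 + F2 * d2
M = 37 * 0.291 + 244 * 0.036
M = 10.7670 + 8.7840
M = 19.5510


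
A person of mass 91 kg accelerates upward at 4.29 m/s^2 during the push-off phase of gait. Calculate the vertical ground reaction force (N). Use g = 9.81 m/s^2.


GRF = m * (g + a)
GRF = 91 * (9.81 + 4.29)
GRF = 91 * 14.1000
GRF = 1283.1000


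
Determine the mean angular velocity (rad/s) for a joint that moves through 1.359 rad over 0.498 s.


omega = delta_theta / delta_t
omega = 1.359 / 0.498
omega = 2.7289


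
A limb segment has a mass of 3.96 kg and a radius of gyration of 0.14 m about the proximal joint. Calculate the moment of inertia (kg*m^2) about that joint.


I = m * k^2
I = 3.96 * 0.14^2
k^2 = 0.0196
I = 0.0776


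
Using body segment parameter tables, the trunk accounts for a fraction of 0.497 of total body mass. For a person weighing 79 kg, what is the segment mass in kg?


m_segment = body_mass * fraction
m_segment = 79 * 0.497
m_segment = 39.2630


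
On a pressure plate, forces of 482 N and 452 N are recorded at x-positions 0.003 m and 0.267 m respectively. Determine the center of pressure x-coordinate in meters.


COP_x = (F1*x1 + F2*x2) / (F1 + F2)
COP_x = (482*0.003 + 452*0.267) / (482 + 452)
Numerator = 122.1300
Denominator = 934
COP_x = 0.1308


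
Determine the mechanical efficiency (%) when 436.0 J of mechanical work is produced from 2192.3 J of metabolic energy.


eta = (W_mech / E_meta) * 100
eta = (436.0 / 2192.3) * 100
ratio = 0.1989
eta = 19.8878


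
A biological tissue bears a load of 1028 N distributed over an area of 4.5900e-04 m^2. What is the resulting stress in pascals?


stress = F / A
stress = 1028 / 4.5900e-04
stress = 2.2397e+06


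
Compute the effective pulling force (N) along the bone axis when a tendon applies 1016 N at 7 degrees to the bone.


F_eff = F_tendon * cos(theta)
theta = 7 deg = 0.1222 rad
cos(theta) = 0.9925
F_eff = 1016 * 0.9925
F_eff = 1008.4269


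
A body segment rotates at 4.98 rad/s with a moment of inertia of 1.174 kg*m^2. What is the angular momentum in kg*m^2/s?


L = I * omega
L = 1.174 * 4.98
L = 5.8465


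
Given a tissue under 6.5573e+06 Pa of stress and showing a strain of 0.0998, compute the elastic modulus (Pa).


E = stress / strain
E = 6.5573e+06 / 0.0998
E = 6.5704e+07


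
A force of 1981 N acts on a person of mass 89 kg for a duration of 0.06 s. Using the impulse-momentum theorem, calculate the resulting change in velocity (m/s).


J = F * dt = 1981 * 0.06 = 118.8600 N*s
delta_v = J / m
delta_v = 118.8600 / 89
delta_v = 1.3355


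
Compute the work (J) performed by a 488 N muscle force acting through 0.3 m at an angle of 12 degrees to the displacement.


W = F * d * cos(theta)
theta = 12 deg = 0.2094 rad
cos(theta) = 0.9781
W = 488 * 0.3 * 0.9781
W = 143.2008


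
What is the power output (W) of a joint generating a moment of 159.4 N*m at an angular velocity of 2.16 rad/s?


P = M * omega
P = 159.4 * 2.16
P = 344.3040


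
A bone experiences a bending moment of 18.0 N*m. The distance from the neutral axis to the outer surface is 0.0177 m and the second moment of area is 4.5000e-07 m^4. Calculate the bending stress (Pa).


sigma = M * c / I
sigma = 18.0 * 0.0177 / 4.5000e-07
M * c = 0.3186
sigma = 708000.0000


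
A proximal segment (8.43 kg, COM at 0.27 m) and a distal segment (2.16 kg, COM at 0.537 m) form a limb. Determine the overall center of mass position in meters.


COM = (m1*x1 + m2*x2) / (m1 + m2)
COM = (8.43*0.27 + 2.16*0.537) / (8.43 + 2.16)
Numerator = 3.4360
Denominator = 10.5900
COM = 0.3245


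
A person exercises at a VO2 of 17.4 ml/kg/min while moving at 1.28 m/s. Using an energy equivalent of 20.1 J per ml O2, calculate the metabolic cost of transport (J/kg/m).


Power per kg = VO2 * 20.1 / 60
Power per kg = 17.4 * 20.1 / 60 = 5.8290 W/kg
Cost = power_per_kg / speed
Cost = 5.8290 / 1.28
Cost = 4.5539


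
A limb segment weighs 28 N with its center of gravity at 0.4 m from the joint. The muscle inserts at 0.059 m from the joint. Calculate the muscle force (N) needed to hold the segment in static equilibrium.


F_muscle = W * d_load / d_muscle
F_muscle = 28 * 0.4 / 0.059
Numerator = 11.2000
F_muscle = 189.8305


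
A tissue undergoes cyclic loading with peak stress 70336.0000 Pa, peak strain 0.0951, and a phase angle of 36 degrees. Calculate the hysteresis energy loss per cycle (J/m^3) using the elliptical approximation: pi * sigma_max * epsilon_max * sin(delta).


E_loss = pi * sigma_max * epsilon_max * sin(delta)
delta = 36 deg = 0.6283 rad
sin(delta) = 0.5878
E_loss = pi * 70336.0000 * 0.0951 * 0.5878
E_loss = 12351.7002


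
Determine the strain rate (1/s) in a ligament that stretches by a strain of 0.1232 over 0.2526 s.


strain_rate = delta_strain / delta_t
strain_rate = 0.1232 / 0.2526
strain_rate = 0.4877
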